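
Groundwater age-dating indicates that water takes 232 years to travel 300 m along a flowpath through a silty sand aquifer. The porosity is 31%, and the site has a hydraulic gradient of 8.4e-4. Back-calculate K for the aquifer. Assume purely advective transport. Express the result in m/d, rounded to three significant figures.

t = 232 years = 84680 d
v = L / t = 300 / 84680 = 0.003543 m/d
K = v · n / i = 0.003543 × 0.31 / 8.4e-4 = 1.31 m/d

1.31 m/d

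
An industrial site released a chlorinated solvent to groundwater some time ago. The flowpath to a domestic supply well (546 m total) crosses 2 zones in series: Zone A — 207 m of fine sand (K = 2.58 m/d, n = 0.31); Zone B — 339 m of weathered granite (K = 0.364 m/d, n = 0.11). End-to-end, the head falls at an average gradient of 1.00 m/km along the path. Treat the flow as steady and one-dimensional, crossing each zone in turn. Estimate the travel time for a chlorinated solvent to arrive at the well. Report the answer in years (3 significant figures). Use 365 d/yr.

515 years

Steady 1-D flow in series ⇒ the Darcy flux q is identical in every zone and the zone head losses add (resistances L/K in series).
Σ(L/K) = 207/2.58 + 339/0.364 = 80.23 + 931.3 = 1012 d
K_eq = L_total / Σ(L/K) = 546 / 1012 = 0.5398 m/d
q = K_eq · i = 0.5398 × 0.0010 = 5.398e-4 m/d (same in every zone)
Zone A: v = q/n = 5.398e-4/0.31 = 0.001741 m/d → t_A = 207/0.001741 = 118900 d
Zone B: v = q/n = 5.398e-4/0.11 = 0.004907 m/d → t_B = 339/0.004907 = 69090 d
Total t = 118900 + 69090 = 188000 d
   = 188000 / 365 = 515 yr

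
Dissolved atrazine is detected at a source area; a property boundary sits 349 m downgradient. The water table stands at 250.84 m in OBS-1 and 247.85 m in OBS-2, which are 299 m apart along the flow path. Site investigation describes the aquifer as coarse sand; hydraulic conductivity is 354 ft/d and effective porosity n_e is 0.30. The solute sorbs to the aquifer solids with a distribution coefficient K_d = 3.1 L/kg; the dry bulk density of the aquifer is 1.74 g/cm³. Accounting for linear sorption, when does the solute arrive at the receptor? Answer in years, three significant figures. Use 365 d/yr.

5.05 years

Hydraulic gradient i = (250.84 − 247.85) / 299 = 2.99 / 299 = 0.01000
K = 354 ft/d × 0.3048 = 107.9 m/d
Darcy flux q = K·i = 107.9 × 0.01000 = 1.079 m/d
Average linear velocity = 1.079 / 0.30 = 3.597 m/d
Retardation R = 1 + ρ_b·K_d/n = 1 + 1.74×3.1/0.30 = 18.98
Contaminant velocity v_c = v/R = 3.597/18.98 = 0.1895 m/d
t = L/v_c = 349/0.1895 = 1842 d
   = 1842/365 = 5.05 yr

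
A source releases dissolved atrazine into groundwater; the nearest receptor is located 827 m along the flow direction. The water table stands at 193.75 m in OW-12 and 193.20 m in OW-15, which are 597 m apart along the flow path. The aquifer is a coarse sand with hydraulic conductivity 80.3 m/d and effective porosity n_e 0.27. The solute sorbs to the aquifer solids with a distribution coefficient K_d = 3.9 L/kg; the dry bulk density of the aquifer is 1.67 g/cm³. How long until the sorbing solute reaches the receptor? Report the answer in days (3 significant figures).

75800 days

Hydraulic gradient i = (193.75 − 193.20) / 597 = 0.55 / 597 = 9.213e-4
Darcy flux q = K·i = 80.3 × 9.213e-4 = 0.07398 m/d
v_s = q/n_e = 0.07398/0.27 = 0.2740 m/d
Retardation R = 1 + ρ_b·K_d/n = 1 + 1.67×3.9/0.27 = 25.12
Contaminant velocity v_c = v/R = 0.2740/25.12 = 0.01091 m/d
t = L/v_c = 827/0.01091 = 75830 d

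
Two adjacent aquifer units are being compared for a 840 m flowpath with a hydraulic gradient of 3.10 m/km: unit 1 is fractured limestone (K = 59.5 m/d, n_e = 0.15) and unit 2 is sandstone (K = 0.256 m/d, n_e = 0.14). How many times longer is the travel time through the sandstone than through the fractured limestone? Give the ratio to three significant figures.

217

Unit 1 (fractured limestone): v = 59.5×0.0031/0.15 = 1.230 m/d, t = 840/1.230 = 683.1 d
Unit 2 (sandstone): v = 0.256×0.0031/0.14 = 0.005669 m/d, t = 840/0.005669 = 148200 d
t(sandstone) / t(fractured limestone) = 148200/683.1 = 217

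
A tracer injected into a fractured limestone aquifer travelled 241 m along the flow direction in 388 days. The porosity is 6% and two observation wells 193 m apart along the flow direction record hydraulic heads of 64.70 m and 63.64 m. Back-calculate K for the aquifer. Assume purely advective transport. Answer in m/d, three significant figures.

Hydraulic gradient i = (64.70 − 63.64) / 193 = 1.06 / 193 = 0.005492
v = L / t = 241 / 388 = 0.6211 m/d
K = v · n / i = 0.6211 × 0.06 / 0.005492 = 6.79 m/d

6.79 m/d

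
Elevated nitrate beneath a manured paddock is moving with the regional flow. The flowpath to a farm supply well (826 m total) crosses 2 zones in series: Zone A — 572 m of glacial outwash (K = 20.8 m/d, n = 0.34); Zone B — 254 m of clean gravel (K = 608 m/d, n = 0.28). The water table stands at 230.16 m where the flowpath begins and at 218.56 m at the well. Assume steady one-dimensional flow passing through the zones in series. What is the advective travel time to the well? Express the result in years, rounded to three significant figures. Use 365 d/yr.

1.75 years

Total head drop ΔH = 230.16 − 218.56 = 11.60 m
Steady 1-D flow in series ⇒ the Darcy flux q is identical in every zone and the zone head losses add (resistances L/K in series).
Σ(L/K) = 572/20.8 + 254/608 = 27.50 + 0.4178 = 27.92 d
q = ΔH / Σ(L/K) = 11.60 / 27.92 = 0.4155 m/d (same in every zone)
Zone A: v = q/n = 0.4155/0.34 = 1.222 m/d → t_A = 572/1.222 = 468.1 d
Zone B: v = q/n = 0.4155/0.28 = 1.484 m/d → t_B = 254/1.484 = 171.2 d
Total t = 468.1 + 171.2 = 639.2 d
   = 639.2 / 365 = 1.75 yr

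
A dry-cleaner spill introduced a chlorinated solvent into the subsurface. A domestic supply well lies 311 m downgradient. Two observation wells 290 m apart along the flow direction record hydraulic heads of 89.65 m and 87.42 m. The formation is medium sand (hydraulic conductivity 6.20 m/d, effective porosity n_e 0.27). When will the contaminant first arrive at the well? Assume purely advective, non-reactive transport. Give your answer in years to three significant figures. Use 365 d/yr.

4.83 years

Hydraulic gradient i = (89.65 − 87.42) / 290 = 2.23 / 290 = 0.007690
q = Ki = 6.20 × 0.007690 = 0.04768 m/d
v = Ki/n = 6.20·0.007690/0.27 = 0.1766 m/d
t = L / v = 311 / 0.1766 = 1761 d
   = 1761 / 365 = 4.83 yr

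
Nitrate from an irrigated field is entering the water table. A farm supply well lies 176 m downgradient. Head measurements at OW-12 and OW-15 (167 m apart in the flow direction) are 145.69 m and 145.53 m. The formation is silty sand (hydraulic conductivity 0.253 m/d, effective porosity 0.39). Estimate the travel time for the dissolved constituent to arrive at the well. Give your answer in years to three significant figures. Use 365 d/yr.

776 years

Hydraulic gradient i = (145.69 − 145.53) / 167 = 0.16 / 167 = 9.581e-4
Darcy flux q = K·i = 0.253 × 9.581e-4 = 2.424e-4 m/d
v_s = q/n_e = 2.424e-4/0.39 = 6.215e-4 m/d
t = L / v = 176 / 6.215e-4 = 283200 d
   = 283200 / 365 = 776 yr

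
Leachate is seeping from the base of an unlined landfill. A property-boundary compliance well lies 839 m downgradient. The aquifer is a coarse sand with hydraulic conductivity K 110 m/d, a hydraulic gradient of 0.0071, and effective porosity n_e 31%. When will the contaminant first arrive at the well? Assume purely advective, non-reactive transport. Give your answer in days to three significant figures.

Darcy flux q = K·i = 110 × 0.0071 = 0.7810 m/d
v = Ki/n = 110·0.0071/0.31 = 2.519 m/d
t = L / v = 839 / 2.519 = 333.0 d

333 days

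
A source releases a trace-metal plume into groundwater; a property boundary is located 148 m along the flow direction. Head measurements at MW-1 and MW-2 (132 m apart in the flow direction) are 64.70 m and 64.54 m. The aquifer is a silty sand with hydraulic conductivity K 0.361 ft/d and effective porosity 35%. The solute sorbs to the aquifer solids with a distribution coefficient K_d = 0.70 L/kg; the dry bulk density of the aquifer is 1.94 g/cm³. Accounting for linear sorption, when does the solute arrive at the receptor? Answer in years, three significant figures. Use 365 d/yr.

5190 years

Hydraulic gradient i = (64.70 − 64.54) / 132 = 0.16 / 132 = 0.001212
K = 0.361 ft/d × 0.3048 = 0.1100 m/d
q = Ki = 0.1100 × 0.001212 = 1.334e-4 m/d
v = Ki/n = 0.1100·0.001212/0.35 = 3.811e-4 m/d
Retardation R = 1 + ρ_b·K_d/n = 1 + 1.94×0.70/0.35 = 4.880
Contaminant velocity v_c = v/R = 3.811e-4/4.880 = 7.809e-5 m/d
t = L/v_c = 148/7.809e-5 = 1.895e6 d
   = 1.895e6/365 = 5190 yr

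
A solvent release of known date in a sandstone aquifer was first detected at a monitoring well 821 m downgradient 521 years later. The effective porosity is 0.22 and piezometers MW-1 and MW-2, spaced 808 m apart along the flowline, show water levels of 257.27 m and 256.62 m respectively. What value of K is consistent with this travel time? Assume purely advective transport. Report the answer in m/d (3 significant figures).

1.18 m/d

Hydraulic gradient i = (257.27 − 256.62) / 808 = 0.65 / 808 = 8.045e-4
t = 521 years = 190200 d
v = L / t = 821 / 190200 = 0.004317 m/d
K = v · n / i = 0.004317 × 0.22 / 8.045e-4 = 1.18 m/d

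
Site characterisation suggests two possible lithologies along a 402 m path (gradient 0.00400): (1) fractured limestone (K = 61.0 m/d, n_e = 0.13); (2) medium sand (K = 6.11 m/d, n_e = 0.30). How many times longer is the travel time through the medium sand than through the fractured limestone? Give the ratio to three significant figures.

Unit 1 (fractured limestone): v = 61.0×0.0040/0.13 = 1.877 m/d, t = 402/1.877 = 214.2 d
Unit 2 (medium sand): v = 6.11×0.0040/0.30 = 0.08147 m/d, t = 402/0.08147 = 4935 d
t(medium sand) / t(fractured limestone) = 4935/214.2 = 23.0

23.0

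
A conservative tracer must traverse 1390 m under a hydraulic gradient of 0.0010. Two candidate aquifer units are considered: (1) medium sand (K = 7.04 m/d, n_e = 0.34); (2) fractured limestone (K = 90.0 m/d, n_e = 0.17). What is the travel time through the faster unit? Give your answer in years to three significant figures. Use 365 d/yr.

Unit 1 (medium sand): v = 7.04×0.0010/0.34 = 0.02071 m/d, t = 1390/0.02071 = 67130 d
Unit 2 (fractured limestone): v = 90.0×0.0010/0.17 = 0.5294 m/d, t = 1390/0.5294 = 2626 d
Faster: 2626 d / 365 = 7.19 yr

7.19 years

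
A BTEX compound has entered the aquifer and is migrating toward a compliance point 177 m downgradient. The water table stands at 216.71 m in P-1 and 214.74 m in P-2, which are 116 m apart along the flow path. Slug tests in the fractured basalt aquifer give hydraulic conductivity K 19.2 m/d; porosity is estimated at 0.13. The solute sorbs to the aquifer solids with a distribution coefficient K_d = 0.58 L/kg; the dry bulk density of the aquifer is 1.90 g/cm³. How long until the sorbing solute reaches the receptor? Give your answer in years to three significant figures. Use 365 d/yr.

Hydraulic gradient i = (216.71 − 214.74) / 116 = 1.97 / 116 = 0.01698
Specific discharge q = 19.2 × 0.01698 = 0.3261 m/d
v_s = q/n_e = 0.3261/0.13 = 2.508 m/d
Retardation R = 1 + ρ_b·K_d/n = 1 + 1.90×0.58/0.13 = 9.477
Contaminant velocity v_c = v/R = 2.508/9.477 = 0.2647 m/d
t = L/v_c = 177/0.2647 = 668.8 d
   = 668.8/365 = 1.83 yr

1.83 years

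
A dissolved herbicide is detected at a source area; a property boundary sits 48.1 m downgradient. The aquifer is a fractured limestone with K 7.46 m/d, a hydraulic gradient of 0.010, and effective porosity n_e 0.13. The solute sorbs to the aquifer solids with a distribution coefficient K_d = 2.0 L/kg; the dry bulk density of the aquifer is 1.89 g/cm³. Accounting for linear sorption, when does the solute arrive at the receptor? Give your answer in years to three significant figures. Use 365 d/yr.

6.91 years

Darcy flux q = K·i = 7.46 × 0.010 = 0.07460 m/d
Average linear velocity = 0.07460 / 0.13 = 0.5738 m/d
Retardation R = 1 + ρ_b·K_d/n = 1 + 1.89×2.0/0.13 = 30.08
Contaminant velocity v_c = v/R = 0.5738/30.08 = 0.01908 m/d
t = L/v_c = 48.1/0.01908 = 2521 d
   = 2521/365 = 6.91 yr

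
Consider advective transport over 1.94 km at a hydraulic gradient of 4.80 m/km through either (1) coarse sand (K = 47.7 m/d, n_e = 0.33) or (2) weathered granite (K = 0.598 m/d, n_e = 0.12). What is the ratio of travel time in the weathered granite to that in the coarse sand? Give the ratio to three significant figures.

Unit 1 (coarse sand): v = 47.7×0.0048/0.33 = 0.6938 m/d, t = 1940/0.6938 = 2796 d
Unit 2 (weathered granite): v = 0.598×0.0048/0.12 = 0.02392 m/d, t = 1940/0.02392 = 81100 d
t(weathered granite) / t(coarse sand) = 81100/2796 = 29.0

29.0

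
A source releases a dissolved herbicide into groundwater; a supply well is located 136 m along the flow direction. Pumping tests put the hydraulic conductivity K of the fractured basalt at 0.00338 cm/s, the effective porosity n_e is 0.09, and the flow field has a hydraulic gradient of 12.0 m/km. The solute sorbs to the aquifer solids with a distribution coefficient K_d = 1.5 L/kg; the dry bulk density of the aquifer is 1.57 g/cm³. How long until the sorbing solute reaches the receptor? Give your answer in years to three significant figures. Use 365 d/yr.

K = 0.00338 cm/s × 864 = 2.920 m/d
Darcy flux q = K·i = 2.920 × 0.012 = 0.03504 m/d
Seepage velocity v = q / n = 0.03504 / 0.09 = 0.3894 m/d
Retardation R = 1 + ρ_b·K_d/n = 1 + 1.57×1.5/0.09 = 27.17
Contaminant velocity v_c = v/R = 0.3894/27.17 = 0.01433 m/d
t = L/v_c = 136/0.01433 = 9489 d
   = 9489/365 = 26.0 yr

26.0 years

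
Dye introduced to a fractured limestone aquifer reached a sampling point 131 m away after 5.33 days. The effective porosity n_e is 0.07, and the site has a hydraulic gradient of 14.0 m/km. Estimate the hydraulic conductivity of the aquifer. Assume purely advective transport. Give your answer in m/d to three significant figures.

123 m/d

v = L / t = 131 / 5.33 = 24.58 m/d
K = v · n / i = 24.58 × 0.07 / 0.014 = 123 m/d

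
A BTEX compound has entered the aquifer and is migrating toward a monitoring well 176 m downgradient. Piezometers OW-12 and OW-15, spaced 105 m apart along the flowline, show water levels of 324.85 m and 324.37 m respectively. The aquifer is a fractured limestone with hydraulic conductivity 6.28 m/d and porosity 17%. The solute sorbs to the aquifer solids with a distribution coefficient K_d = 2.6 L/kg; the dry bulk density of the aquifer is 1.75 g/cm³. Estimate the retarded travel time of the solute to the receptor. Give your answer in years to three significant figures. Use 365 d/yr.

Hydraulic gradient i = (324.85 − 324.37) / 105 = 0.48 / 105 = 0.004571
Specific discharge q = 6.28 × 0.004571 = 0.02871 m/d
Seepage velocity v = q / n = 0.02871 / 0.17 = 0.1689 m/d
Retardation R = 1 + ρ_b·K_d/n = 1 + 1.75×2.6/0.17 = 27.76
Contaminant velocity v_c = v/R = 0.1689/27.76 = 0.006082 m/d
t = L/v_c = 176/0.006082 = 28940 d
   = 28940/365 = 79.3 yr

79.3 years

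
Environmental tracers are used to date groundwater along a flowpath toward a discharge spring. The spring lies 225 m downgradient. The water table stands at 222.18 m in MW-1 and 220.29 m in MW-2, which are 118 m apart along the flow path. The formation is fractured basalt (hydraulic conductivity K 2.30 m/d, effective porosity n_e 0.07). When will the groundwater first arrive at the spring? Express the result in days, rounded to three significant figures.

428 days

Hydraulic gradient i = (222.18 − 220.29) / 118 = 1.89 / 118 = 0.01602
Darcy flux q = K·i = 2.30 × 0.01602 = 0.03684 m/d
Seepage velocity v = q / n = 0.03684 / 0.07 = 0.5263 m/d
t = L / v = 225 / 0.5263 = 427.5 d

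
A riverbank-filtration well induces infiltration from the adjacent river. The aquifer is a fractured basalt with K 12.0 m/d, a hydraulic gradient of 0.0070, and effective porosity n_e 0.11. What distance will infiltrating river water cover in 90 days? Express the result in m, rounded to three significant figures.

q = Ki = 12.0 × 0.0070 = 0.08400 m/d
v_s = q/n_e = 0.08400/0.11 = 0.7636 m/d
L = v × T = 0.7636 × 90 = 68.73 m

68.7 m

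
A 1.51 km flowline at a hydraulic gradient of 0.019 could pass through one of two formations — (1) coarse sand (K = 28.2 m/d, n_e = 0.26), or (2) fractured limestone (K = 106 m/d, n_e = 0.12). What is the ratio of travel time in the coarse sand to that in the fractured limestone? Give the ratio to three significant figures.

8.14

Unit 1 (coarse sand): v = 28.2×0.019/0.26 = 2.061 m/d, t = 1510/2.061 = 732.7 d
Unit 2 (fractured limestone): v = 106×0.019/0.12 = 16.78 m/d, t = 1510/16.78 = 89.97 d
t(coarse sand) / t(fractured limestone) = 732.7/89.97 = 8.14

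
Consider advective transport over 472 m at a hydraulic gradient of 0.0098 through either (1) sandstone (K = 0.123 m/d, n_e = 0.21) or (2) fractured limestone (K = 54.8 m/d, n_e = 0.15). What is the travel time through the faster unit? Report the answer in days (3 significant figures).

Unit 1 (sandstone): v = 0.123×0.0098/0.21 = 0.005740 m/d, t = 472/0.005740 = 82230 d
Unit 2 (fractured limestone): v = 54.8×0.0098/0.15 = 3.580 m/d, t = 472/3.580 = 131.8 d
Faster unit: t = 132 d

132 days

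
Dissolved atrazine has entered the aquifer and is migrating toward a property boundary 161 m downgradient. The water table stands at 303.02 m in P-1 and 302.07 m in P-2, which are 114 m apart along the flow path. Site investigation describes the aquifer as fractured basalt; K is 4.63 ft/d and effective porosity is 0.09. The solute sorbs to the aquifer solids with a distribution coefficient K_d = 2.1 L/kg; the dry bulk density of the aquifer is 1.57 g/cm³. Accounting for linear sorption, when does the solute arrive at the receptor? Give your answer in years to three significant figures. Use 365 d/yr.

Hydraulic gradient i = (303.02 − 302.07) / 114 = 0.95 / 114 = 0.008333
K = 4.63 ft/d × 0.3048 = 1.411 m/d
Darcy flux q = K·i = 1.411 × 0.008333 = 0.01176 m/d
v = Ki/n = 1.411·0.008333/0.09 = 0.1307 m/d
Retardation R = 1 + ρ_b·K_d/n = 1 + 1.57×2.1/0.09 = 37.63
Contaminant velocity v_c = v/R = 0.1307/37.63 = 0.003472 m/d
t = L/v_c = 161/0.003472 = 46370 d
   = 46370/365 = 127 yr

127 years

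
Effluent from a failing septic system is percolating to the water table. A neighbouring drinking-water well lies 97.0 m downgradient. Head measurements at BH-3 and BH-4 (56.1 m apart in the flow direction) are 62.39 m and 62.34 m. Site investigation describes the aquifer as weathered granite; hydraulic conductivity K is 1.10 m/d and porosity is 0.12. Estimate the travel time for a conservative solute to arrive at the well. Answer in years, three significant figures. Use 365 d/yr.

32.5 years

Hydraulic gradient i = (62.39 − 62.34) / 56.1 = 0.05 / 56.1 = 8.913e-4
Specific discharge q = 1.10 × 8.913e-4 = 9.804e-4 m/d
Average linear velocity = 9.804e-4 / 0.12 = 0.008170 m/d
t = L / v = 97.0 / 0.008170 = 11870 d
   = 11870 / 365 = 32.5 yr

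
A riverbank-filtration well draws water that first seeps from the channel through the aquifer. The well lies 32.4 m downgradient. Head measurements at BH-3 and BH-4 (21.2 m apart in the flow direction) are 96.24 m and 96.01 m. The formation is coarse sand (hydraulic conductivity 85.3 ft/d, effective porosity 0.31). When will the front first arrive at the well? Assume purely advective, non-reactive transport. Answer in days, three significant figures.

35.6 days

Hydraulic gradient i = (96.24 − 96.01) / 21.2 = 0.23 / 21.2 = 0.01085
K = 85.3 ft/d × 0.3048 = 26.00 m/d
Specific discharge q = 26.00 × 0.01085 = 0.2821 m/d
v = Ki/n = 26.00·0.01085/0.31 = 0.9099 m/d
t = L / v = 32.4 / 0.9099 = 35.61 d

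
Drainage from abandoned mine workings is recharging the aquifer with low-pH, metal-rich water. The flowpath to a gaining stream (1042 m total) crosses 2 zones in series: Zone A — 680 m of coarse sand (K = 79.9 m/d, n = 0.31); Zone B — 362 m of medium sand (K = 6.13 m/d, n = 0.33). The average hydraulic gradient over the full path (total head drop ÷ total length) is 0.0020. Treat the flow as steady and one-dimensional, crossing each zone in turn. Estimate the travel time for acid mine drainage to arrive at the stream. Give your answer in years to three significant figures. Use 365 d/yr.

29.3 years

For zones in series the flux q is common to all zones; the equivalent conductivity is the harmonic (thickness-weighted) mean, K_eq = L_total / Σ(L_j/K_j).
Σ(L/K) = 680/79.9 + 362/6.13 = 8.511 + 59.05 = 67.56 d
K_eq = L_total / Σ(L/K) = 1042 / 67.56 = 15.42 m/d
q = K_eq · i = 15.42 × 0.0020 = 0.03084 m/d (same in every zone)
Zone A: v = q/n = 0.03084/0.31 = 0.09950 m/d → t_A = 680/0.09950 = 6834 d
Zone B: v = q/n = 0.03084/0.33 = 0.09347 m/d → t_B = 362/0.09347 = 3873 d
Total t = 6834 + 3873 = 10710 d
   = 10710 / 365 = 29.3 yr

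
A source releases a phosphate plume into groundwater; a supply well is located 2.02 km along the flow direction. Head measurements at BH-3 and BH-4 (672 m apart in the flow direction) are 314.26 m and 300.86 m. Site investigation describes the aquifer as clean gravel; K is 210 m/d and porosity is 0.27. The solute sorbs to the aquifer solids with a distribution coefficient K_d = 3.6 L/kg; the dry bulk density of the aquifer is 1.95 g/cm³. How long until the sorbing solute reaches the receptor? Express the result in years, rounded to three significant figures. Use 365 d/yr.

Hydraulic gradient i = (314.26 − 300.86) / 672 = 13.40 / 672 = 0.01994
Specific discharge q = 210 × 0.01994 = 4.188 m/d
v = Ki/n = 210·0.01994/0.27 = 15.51 m/d
Retardation R = 1 + ρ_b·K_d/n = 1 + 1.95×3.6/0.27 = 27.00
Contaminant velocity v_c = v/R = 15.51/27.00 = 0.5744 m/d
L = 2.02 km = 2020 m
t = L/v_c = 2020/0.5744 = 3517 d
   = 3517/365 = 9.63 yr

9.63 years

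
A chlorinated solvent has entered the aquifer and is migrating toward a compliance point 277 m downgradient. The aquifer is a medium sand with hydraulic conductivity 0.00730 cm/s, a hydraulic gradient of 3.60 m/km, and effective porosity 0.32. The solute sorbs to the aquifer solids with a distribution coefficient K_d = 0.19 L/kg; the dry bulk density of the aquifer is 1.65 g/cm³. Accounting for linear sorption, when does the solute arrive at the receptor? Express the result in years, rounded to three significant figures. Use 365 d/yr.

21.2 years

K = 0.00730 cm/s × 864 = 6.307 m/d
Darcy flux q = K·i = 6.307 × 0.0036 = 0.02271 m/d
v_s = q/n_e = 0.02271/0.32 = 0.07096 m/d
Retardation R = 1 + ρ_b·K_d/n = 1 + 1.65×0.19/0.32 = 1.980
Contaminant velocity v_c = v/R = 0.07096/1.980 = 0.03584 m/d
t = L/v_c = 277/0.03584 = 7728 d
   = 7728/365 = 21.2 yr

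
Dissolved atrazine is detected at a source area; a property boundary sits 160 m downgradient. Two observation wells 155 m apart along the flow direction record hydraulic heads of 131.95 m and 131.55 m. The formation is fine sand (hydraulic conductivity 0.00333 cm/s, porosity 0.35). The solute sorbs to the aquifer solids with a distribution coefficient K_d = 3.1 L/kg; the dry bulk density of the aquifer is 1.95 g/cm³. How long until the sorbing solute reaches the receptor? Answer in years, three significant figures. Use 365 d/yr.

378 years

Hydraulic gradient i = (131.95 − 131.55) / 155 = 0.40 / 155 = 0.002581
K = 0.00333 cm/s × 864 = 2.877 m/d
Specific discharge q = 2.877 × 0.002581 = 0.007425 m/d
v = Ki/n = 2.877·0.002581/0.35 = 0.02121 m/d
Retardation R = 1 + ρ_b·K_d/n = 1 + 1.95×3.1/0.35 = 18.27
Contaminant velocity v_c = v/R = 0.02121/18.27 = 0.001161 m/d
t = L/v_c = 160/0.001161 = 137800 d
   = 137800/365 = 378 yr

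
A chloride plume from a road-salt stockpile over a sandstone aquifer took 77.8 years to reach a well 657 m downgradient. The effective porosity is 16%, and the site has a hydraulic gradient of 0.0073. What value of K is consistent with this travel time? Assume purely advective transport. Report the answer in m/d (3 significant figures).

0.507 m/d

t = 77.8 years = 28400 d
v = L / t = 657 / 28400 = 0.02314 m/d
K = v · n / i = 0.02314 × 0.16 / 0.0073 = 0.507 m/d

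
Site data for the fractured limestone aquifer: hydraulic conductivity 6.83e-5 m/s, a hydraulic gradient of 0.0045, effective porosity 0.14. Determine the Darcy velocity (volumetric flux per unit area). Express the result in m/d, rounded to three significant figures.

0.0266 m/d

K = 6.83e-5 m/s × 86400 s/d = 5.901 m/d
q = Ki = 5.901 × 0.0045 = 0.02656 m/d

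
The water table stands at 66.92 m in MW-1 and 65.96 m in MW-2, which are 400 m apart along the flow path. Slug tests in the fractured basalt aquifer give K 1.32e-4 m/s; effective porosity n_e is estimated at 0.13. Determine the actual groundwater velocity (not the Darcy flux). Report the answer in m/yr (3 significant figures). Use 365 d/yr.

Hydraulic gradient i = (66.92 − 65.96) / 400 = 0.96 / 400 = 0.002400
K = 1.32e-4 m/s × 86400 s/d = 11.40 m/d
Darcy flux q = K·i = 11.40 × 0.002400 = 0.02737 m/d
Seepage velocity v = q / n = 0.02737 / 0.13 = 0.2106 m/d
   = 0.2106 × 365 = 76.9 m/yr

76.9 m/yr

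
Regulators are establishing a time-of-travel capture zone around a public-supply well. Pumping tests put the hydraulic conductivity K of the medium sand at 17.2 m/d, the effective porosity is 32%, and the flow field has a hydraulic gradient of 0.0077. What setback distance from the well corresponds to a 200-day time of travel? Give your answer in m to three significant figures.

82.8 m

Specific discharge q = 17.2 × 0.0077 = 0.1324 m/d
v_s = q/n_e = 0.1324/0.32 = 0.4139 m/d
L = v × T = 0.4139 × 200 = 82.78 m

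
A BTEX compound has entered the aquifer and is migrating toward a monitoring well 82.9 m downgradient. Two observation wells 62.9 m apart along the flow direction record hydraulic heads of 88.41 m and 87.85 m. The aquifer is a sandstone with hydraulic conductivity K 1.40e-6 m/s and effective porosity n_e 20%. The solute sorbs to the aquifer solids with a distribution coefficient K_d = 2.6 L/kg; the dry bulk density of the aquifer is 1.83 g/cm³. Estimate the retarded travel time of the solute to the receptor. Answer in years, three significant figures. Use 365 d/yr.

1050 years

Hydraulic gradient i = (88.41 − 87.85) / 62.9 = 0.56 / 62.9 = 0.008903
K = 1.40e-6 m/s × 86400 s/d = 0.1210 m/d
q = Ki = 0.1210 × 0.008903 = 0.001077 m/d
Average linear velocity = 0.001077 / 0.20 = 0.005385 m/d
Retardation R = 1 + ρ_b·K_d/n = 1 + 1.83×2.6/0.20 = 24.79
Contaminant velocity v_c = v/R = 0.005385/24.79 = 2.172e-4 m/d
t = L/v_c = 82.9/2.172e-4 = 381700 d
   = 381700/365 = 1050 yr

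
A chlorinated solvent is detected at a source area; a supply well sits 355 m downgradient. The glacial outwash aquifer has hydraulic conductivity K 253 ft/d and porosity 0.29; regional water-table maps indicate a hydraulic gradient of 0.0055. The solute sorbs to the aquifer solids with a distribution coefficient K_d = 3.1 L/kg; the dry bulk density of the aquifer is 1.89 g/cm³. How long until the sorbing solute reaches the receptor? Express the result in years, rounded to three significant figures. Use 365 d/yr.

14.1 years

K = 253 ft/d × 0.3048 = 77.11 m/d
q = Ki = 77.11 × 0.0055 = 0.4241 m/d
Average linear velocity = 0.4241 / 0.29 = 1.463 m/d
Retardation R = 1 + ρ_b·K_d/n = 1 + 1.89×3.1/0.29 = 21.20
Contaminant velocity v_c = v/R = 1.463/21.20 = 0.06898 m/d
t = L/v_c = 355/0.06898 = 5147 d
   = 5147/365 = 14.1 yr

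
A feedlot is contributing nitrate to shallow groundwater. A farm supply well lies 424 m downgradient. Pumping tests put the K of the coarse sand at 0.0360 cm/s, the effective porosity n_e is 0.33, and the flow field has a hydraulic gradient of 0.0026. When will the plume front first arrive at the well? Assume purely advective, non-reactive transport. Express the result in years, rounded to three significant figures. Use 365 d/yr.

K = 0.0360 cm/s × 864 = 31.10 m/d
Darcy flux q = K·i = 31.10 × 0.0026 = 0.08087 m/d
v_s = q/n_e = 0.08087/0.33 = 0.2451 m/d
t = L / v = 424 / 0.2451 = 1730 d
   = 1730 / 365 = 4.74 yr

4.74 years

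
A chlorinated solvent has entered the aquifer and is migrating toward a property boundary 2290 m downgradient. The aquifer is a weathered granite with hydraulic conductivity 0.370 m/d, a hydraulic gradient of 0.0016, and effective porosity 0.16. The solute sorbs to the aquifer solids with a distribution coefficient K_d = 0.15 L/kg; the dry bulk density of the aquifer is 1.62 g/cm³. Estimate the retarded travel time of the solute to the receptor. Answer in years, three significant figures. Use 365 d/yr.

q = Ki = 0.370 × 0.0016 = 5.920e-4 m/d
v_s = q/n_e = 5.920e-4/0.16 = 0.003700 m/d
Retardation R = 1 + ρ_b·K_d/n = 1 + 1.62×0.15/0.16 = 2.519
Contaminant velocity v_c = v/R = 0.003700/2.519 = 0.001469 m/d
t = L/v_c = 2290/0.001469 = 1.559e6 d
   = 1.559e6/365 = 4270 yr

4270 years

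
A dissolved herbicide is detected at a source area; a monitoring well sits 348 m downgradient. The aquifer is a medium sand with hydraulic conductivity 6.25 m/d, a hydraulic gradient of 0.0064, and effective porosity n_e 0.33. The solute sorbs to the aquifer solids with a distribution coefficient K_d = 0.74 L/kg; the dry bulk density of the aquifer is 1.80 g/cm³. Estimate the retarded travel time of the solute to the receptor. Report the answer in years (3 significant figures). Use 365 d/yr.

q = Ki = 6.25 × 0.0064 = 0.04000 m/d
v_s = q/n_e = 0.04000/0.33 = 0.1212 m/d
Retardation R = 1 + ρ_b·K_d/n = 1 + 1.80×0.74/0.33 = 5.036
Contaminant velocity v_c = v/R = 0.1212/5.036 = 0.02407 m/d
t = L/v_c = 348/0.02407 = 14460 d
   = 14460/365 = 39.6 yr

39.6 years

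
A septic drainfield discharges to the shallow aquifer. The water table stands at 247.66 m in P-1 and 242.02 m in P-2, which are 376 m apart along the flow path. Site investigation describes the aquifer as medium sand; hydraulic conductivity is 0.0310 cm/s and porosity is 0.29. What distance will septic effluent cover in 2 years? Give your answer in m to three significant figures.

Hydraulic gradient i = (247.66 − 242.02) / 376 = 5.64 / 376 = 0.01500
K = 0.0310 cm/s × 864 = 26.78 m/d
q = Ki = 26.78 × 0.01500 = 0.4018 m/d
v_s = q/n_e = 0.4018/0.29 = 1.385 m/d
T = 2 yr × 365 = 730 d
L = v × T = 1.385 × 730 = 1011 m

1010 m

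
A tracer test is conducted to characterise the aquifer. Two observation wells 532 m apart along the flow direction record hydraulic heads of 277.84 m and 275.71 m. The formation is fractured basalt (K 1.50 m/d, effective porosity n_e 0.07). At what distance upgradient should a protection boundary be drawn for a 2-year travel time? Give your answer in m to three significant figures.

Hydraulic gradient i = (277.84 − 275.71) / 532 = 2.13 / 532 = 0.004004
q = Ki = 1.50 × 0.004004 = 0.006006 m/d
Average linear velocity = 0.006006 / 0.07 = 0.08579 m/d
T = 2 yr × 365 = 730 d
L = v × T = 0.08579 × 730 = 62.63 m

62.6 m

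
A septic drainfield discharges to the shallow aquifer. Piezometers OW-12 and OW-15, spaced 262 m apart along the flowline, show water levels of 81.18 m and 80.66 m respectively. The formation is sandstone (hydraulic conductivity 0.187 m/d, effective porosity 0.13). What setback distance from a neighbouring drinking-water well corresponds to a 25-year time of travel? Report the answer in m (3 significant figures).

26.1 m

Hydraulic gradient i = (81.18 − 80.66) / 262 = 0.52 / 262 = 0.001985
Specific discharge q = 0.187 × 0.001985 = 3.711e-4 m/d
v_s = q/n_e = 3.711e-4/0.13 = 0.002855 m/d
T = 25 yr × 365 = 9125 d
L = v × T = 0.002855 × 9125 = 26.05 m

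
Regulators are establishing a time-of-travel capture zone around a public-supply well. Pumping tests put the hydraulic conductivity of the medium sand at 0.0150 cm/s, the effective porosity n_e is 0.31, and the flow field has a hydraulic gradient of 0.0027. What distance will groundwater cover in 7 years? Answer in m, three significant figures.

K = 0.0150 cm/s × 864 = 12.96 m/d
Specific discharge q = 12.96 × 0.0027 = 0.03499 m/d
Seepage velocity v = q / n = 0.03499 / 0.31 = 0.1129 m/d
T = 7 yr × 365 = 2555 d
L = v × T = 0.1129 × 2555 = 288.4 m

288 m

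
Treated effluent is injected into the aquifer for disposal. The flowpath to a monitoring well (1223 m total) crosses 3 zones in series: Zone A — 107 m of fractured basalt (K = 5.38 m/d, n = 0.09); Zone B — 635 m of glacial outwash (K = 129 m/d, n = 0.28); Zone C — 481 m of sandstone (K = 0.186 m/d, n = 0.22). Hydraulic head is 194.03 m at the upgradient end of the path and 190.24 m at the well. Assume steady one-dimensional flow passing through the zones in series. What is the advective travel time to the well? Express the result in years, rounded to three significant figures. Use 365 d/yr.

553 years

Total head drop ΔH = 194.03 − 190.24 = 3.79 m
Continuity: the same q passes through each zone, so ΔH = q·Σ(L_j/K_j) — the zones act as resistances in series.
Σ(L/K) = 107/5.38 + 635/129 + 481/0.186 = 19.89 + 4.922 + 2586 = 2611 d
q = ΔH / Σ(L/K) = 3.79 / 2611 = 0.001452 m/d (same in every zone)
Zone A: v = q/n = 0.001452/0.09 = 0.01613 m/d → t_A = 107/0.01613 = 6634 d
Zone B: v = q/n = 0.001452/0.28 = 0.005184 m/d → t_B = 635/0.005184 = 122500 d
Zone C: v = q/n = 0.001452/0.22 = 0.006598 m/d → t_C = 481/0.006598 = 72900 d
Total t = 6634 + 122500 + 72900 = 202000 d
   = 202000 / 365 = 553 yr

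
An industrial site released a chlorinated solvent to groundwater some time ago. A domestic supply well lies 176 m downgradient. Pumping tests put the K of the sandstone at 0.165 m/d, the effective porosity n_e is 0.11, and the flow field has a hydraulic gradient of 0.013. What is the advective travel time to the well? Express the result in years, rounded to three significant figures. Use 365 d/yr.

24.7 years

Darcy flux q = K·i = 0.165 × 0.013 = 0.002145 m/d
Seepage velocity v = q / n = 0.002145 / 0.11 = 0.01950 m/d
t = L / v = 176 / 0.01950 = 9026 d
   = 9026 / 365 = 24.7 yr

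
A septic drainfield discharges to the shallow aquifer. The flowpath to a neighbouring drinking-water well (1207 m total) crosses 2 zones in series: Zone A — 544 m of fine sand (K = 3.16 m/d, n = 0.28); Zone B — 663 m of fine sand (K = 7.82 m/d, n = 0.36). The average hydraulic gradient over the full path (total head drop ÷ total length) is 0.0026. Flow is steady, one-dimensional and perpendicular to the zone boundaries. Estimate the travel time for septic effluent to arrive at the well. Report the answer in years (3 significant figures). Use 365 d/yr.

Steady 1-D flow in series ⇒ the Darcy flux q is identical in every zone and the zone head losses add (resistances L/K in series).
Σ(L/K) = 544/3.16 + 663/7.82 = 172.2 + 84.78 = 256.9 d
K_eq = L_total / Σ(L/K) = 1207 / 256.9 = 4.698 m/d
q = K_eq · i = 4.698 × 0.0026 = 0.01221 m/d (same in every zone)
Zone A: v = q/n = 0.01221/0.28 = 0.04362 m/d → t_A = 544/0.04362 = 12470 d
Zone B: v = q/n = 0.01221/0.36 = 0.03393 m/d → t_B = 663/0.03393 = 19540 d
Total t = 12470 + 19540 = 32010 d
   = 32010 / 365 = 87.7 yr

87.7 years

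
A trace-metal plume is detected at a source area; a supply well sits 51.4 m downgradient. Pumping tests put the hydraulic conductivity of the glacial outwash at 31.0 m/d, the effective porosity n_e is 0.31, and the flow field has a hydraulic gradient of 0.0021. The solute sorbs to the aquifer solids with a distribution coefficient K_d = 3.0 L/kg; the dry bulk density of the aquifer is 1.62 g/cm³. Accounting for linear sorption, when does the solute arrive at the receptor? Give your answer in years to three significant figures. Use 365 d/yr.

Specific discharge q = 31.0 × 0.0021 = 0.06510 m/d
v = Ki/n = 31.0·0.0021/0.31 = 0.2100 m/d
Retardation R = 1 + ρ_b·K_d/n = 1 + 1.62×3.0/0.31 = 16.68
Contaminant velocity v_c = v/R = 0.2100/16.68 = 0.01259 m/d
t = L/v_c = 51.4/0.01259 = 4082 d
   = 4082/365 = 11.2 yr

11.2 years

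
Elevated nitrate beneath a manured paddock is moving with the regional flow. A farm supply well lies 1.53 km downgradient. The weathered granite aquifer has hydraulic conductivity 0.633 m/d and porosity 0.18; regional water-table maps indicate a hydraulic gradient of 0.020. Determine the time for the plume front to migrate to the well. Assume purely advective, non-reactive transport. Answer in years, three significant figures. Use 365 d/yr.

Specific discharge q = 0.633 × 0.020 = 0.01266 m/d
Average linear velocity = 0.01266 / 0.18 = 0.07033 m/d
L = 1.53 km = 1530 m
t = L / v = 1530 / 0.07033 = 21750 d
   = 21750 / 365 = 59.6 yr

59.6 years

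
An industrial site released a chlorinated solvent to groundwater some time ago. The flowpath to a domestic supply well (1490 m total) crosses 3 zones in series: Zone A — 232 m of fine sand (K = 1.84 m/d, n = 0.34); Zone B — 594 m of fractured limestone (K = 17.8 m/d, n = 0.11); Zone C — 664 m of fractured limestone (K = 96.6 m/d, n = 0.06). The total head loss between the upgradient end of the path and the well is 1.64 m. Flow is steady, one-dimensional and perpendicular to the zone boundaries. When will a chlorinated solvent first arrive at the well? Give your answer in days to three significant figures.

18700 days

Steady 1-D flow in series ⇒ the Darcy flux q is identical in every zone and the zone head losses add (resistances L/K in series).
Σ(L/K) = 232/1.84 + 594/17.8 + 664/96.6 = 126.1 + 33.37 + 6.874 = 166.3 d
q = ΔH / Σ(L/K) = 1.64 / 166.3 = 0.009860 m/d (same in every zone)
Zone A: v = q/n = 0.009860/0.34 = 0.02900 m/d → t_A = 232/0.02900 = 8000 d
Zone B: v = q/n = 0.009860/0.11 = 0.08963 m/d → t_B = 594/0.08963 = 6627 d
Zone C: v = q/n = 0.009860/0.06 = 0.1643 m/d → t_C = 664/0.1643 = 4041 d
Total t = 8000 + 6627 + 4041 = 18670 d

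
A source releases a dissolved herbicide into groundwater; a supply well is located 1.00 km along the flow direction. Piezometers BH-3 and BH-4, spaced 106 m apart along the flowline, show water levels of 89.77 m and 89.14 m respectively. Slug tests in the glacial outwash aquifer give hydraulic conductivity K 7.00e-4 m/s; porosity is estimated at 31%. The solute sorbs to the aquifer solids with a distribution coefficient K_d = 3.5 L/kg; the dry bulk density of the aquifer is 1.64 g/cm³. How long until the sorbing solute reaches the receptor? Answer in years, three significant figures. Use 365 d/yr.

Hydraulic gradient i = (89.77 − 89.14) / 106 = 0.63 / 106 = 0.005943
K = 7.00e-4 m/s × 86400 s/d = 60.48 m/d
q = Ki = 60.48 × 0.005943 = 0.3595 m/d
v = Ki/n = 60.48·0.005943/0.31 = 1.160 m/d
Retardation R = 1 + ρ_b·K_d/n = 1 + 1.64×3.5/0.31 = 19.52
Contaminant velocity v_c = v/R = 1.160/19.52 = 0.05941 m/d
L = 1.00 km = 1000 m
t = L/v_c = 1000/0.05941 = 16830 d
   = 16830/365 = 46.1 yr

46.1 years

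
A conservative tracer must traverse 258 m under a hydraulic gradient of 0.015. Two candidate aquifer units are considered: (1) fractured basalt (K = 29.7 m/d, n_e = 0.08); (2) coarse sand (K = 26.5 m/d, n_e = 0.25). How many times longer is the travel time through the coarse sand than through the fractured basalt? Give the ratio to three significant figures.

Unit 1 (fractured basalt): v = 29.7×0.015/0.08 = 5.569 m/d, t = 258/5.569 = 46.33 d
Unit 2 (coarse sand): v = 26.5×0.015/0.25 = 1.590 m/d, t = 258/1.590 = 162.3 d
t(coarse sand) / t(fractured basalt) = 162.3/46.33 = 3.50

3.50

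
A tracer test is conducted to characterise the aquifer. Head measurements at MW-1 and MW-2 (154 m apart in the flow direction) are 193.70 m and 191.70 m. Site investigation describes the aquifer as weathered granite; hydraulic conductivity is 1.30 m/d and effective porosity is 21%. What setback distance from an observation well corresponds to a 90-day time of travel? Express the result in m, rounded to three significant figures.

7.24 m

Hydraulic gradient i = (193.70 − 191.70) / 154 = 2.00 / 154 = 0.01299
Specific discharge q = 1.30 × 0.01299 = 0.01688 m/d
Seepage velocity v = q / n = 0.01688 / 0.21 = 0.08040 m/d
L = v × T = 0.08040 × 90 = 7.236 m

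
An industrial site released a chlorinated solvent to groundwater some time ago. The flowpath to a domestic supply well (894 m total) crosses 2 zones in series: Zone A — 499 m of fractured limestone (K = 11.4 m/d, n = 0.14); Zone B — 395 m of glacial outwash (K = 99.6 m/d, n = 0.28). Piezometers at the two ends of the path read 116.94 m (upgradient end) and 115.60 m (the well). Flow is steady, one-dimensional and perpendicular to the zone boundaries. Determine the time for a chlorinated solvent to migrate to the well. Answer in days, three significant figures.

Total head drop ΔH = 116.94 − 115.60 = 1.34 m
Steady 1-D flow in series ⇒ the Darcy flux q is identical in every zone and the zone head losses add (resistances L/K in series).
Σ(L/K) = 499/11.4 + 395/99.6 = 43.77 + 3.966 = 47.74 d
q = ΔH / Σ(L/K) = 1.34 / 47.74 = 0.02807 m/d (same in every zone)
Zone A: v = q/n = 0.02807/0.14 = 0.2005 m/d → t_A = 499/0.2005 = 2489 d
Zone B: v = q/n = 0.02807/0.28 = 0.1003 m/d → t_B = 395/0.1003 = 3940 d
Total t = 2489 + 3940 = 6429 d

6430 days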